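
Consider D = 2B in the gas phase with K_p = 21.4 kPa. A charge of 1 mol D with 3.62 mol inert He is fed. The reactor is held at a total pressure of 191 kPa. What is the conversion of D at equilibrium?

X = 0.309

Let X = conversion of D (basis 1 mol D); extent of reaction ξ = X.
Mole table: n_D = 1 − X; n_B = 2X; n_I = 3.62 (inert).
n_T = Σnᵢ = 4.62 + X.
Mole fractions y_i = n_i/n_T; K_p = p_B^2 / (p_D) with p_i = y_i·P.
Equating to 21.4 kPa and solving on 0 < X < 1: X = 0.309.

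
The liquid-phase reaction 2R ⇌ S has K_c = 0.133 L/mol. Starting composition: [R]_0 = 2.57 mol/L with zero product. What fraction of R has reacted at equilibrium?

Let X = conversion of R; extent ξ = 2.57X/2 mol/L.
Concentrations: [R] = 2.57 − 2.57X; [S] = 1.28X.
K_c = [S] / ([R]^2).
Solving K_c = 0.133 for X ∈ (0,1): X = 0.318.

X = 0.318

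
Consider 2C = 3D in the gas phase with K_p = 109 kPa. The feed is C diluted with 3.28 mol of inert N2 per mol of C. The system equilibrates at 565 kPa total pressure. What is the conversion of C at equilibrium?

X = 0.435

Basis: 1 mol C initially; let X = conversion of C. Extent ξ = 0.5X.
At extent ξ: n_C = 1 − X; n_D = 1.5X; n_I = 3.28 (inert).
Summing: n_T = 4.28 + 0.5X.
With p_i = (n_i/n_T)P, K_p = p_D^3 / (p_C^2).
Equating to 109 kPa and solving on 0 < X < 1: X = 0.435.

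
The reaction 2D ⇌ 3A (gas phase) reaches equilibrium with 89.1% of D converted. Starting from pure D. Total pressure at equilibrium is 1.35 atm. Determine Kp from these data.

Take 1 mol D as basis and let X be its fractional conversion, so ξ = 0.5X.
Moles: n_D = 1 − X; n_A = 1.5X.
Total moles n_T = 1 + 0.5X.
At X = 0.891: n_D = 0.109, n_A = 1.34, n_T = 1.45.
p_i = (n_i/n_T)·P. Kp = p_A^3 / (p_D^2) = 188 atm.

Kp = 188 atm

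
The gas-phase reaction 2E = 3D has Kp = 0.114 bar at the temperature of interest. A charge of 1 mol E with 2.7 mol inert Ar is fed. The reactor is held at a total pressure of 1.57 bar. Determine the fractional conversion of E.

Take 1 mol E as basis and let X be its fractional conversion, so ξ = 0.5X.
Mole table: n_E = 1 − X; n_D = 1.5X; n_I = 2.7 (inert).
n_T = Σnᵢ = 3.7 + 0.5X.
y_i = n_i/n_T, p_i = y_i·P. Kp = p_D^3 / (p_E^2).
Equating to 0.114 bar and solving on 0 < X < 1: X = 0.333.

X = 0.333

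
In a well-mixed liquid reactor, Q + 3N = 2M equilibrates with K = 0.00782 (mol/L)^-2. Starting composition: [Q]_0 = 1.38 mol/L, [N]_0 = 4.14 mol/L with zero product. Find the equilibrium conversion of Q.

Let X = conversion of Q; extent ξ = 1.38·X mol/L.
Concentrations: [Q] = 1.38 − 1.38X; [N] = 4.14 − 4.14X; [M] = 2.76X.
K = [M]^2 / ([Q] [N]^3).
Setting equal to 0.00782 and solving for X on (0,1) gives X = 0.202.

X = 0.202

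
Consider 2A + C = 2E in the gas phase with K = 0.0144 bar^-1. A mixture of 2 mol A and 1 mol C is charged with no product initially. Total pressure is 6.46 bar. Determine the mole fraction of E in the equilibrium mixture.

Take 2 mol A as basis and let X be its fractional conversion, so ξ = X.
Moles: n_A = 2 − 2X; n_C = 1 − X; n_E = 2X.
n_T = Σnᵢ = 3 − X.
y_i = n_i/n_T, p_i = y_i·P. K = p_E^2 / (p_A^2 p_C).
Setting this equal to 0.0144 bar^-1 and taking the physical root (0 < X < 1) gives X = 0.143.
Then n_E = 0.286, n_T = 2.86, so y_E = 0.100.

y_E = 0.100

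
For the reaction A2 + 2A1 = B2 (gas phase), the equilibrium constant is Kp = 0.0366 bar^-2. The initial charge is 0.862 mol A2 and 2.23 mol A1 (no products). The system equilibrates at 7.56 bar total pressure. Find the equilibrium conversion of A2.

Let X = conversion of A2 (basis 0.862 mol A2); extent of reaction ξ = 0.862X.
Species balance: n_A2 = 0.862 − 0.862X; n_A1 = 2.23 − 1.72X; n_B2 = 0.862X.
n_T = Σnᵢ = 3.09 − 1.72X.
y_i = n_i/n_T, p_i = y_i·P. Kp = p_B2 / (p_A2 p_A1^2).
Setting this equal to 0.0366 bar^-2 and taking the physical root (0 < X < 1) gives X = 0.452.

X = 0.452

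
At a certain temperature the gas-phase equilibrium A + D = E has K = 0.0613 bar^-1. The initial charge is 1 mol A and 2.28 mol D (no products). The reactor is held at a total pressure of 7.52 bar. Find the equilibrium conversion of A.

Let X = conversion of A (basis 1 mol A); extent of reaction ξ = X.
Mole table: n_A = 1 − X; n_D = 2.28 − X; n_E = X.
n_T = Σnᵢ = 3.28 − X.
Mole fractions y_i = n_i/n_T; K = p_E / (p_A p_D) with p_i = y_i·P.
Substituting and setting equal to 0.0613 bar^-1 gives a polynomial in X; the root in (0,1) is X = 0.236.

X = 0.236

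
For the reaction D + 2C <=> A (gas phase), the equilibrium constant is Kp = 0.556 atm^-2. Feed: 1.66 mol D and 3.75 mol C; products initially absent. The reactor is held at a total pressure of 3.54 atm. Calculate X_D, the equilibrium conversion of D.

Basis: 1.66 mol D initially; let X = conversion of D. Extent ξ = 1.66X.
Moles: n_D = 1.66 − 1.66X; n_C = 3.75 − 3.32X; n_A = 1.66X.
Summing: n_T = 5.41 − 3.32X.
With p_i = (n_i/n_T)P, Kp = p_A / (p_D p_C^2).
Equating to 0.556 atm^-2 and solving on 0 < X < 1: X = 0.633.

X = 0.633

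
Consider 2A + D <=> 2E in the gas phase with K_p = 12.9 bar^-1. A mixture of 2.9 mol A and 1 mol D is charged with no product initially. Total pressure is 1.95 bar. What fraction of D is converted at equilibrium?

Let X = conversion of D (basis 1 mol D); extent of reaction ξ = X.
At extent ξ: n_A = 2.9 − 2X; n_D = 1 − X; n_E = 2X.
Summing: n_T = 3.9 − X.
y_i = n_i/n_T, p_i = y_i·P. K_p = p_E^2 / (p_A^2 p_D).
Equating to 12.9 bar^-1 and solving on 0 < X < 1: X = 0.807.

X = 0.807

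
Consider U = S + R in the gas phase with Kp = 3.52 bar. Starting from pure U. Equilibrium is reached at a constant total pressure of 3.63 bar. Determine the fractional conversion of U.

X = 0.702

Basis: 1 mol U initially; let X = conversion of U. Extent ξ = X.
Moles: n_U = 1 − X; n_S = X; n_R = X.
n_T = Σnᵢ = 1 + X.
With p_i = (n_i/n_T)P, Kp = p_S p_R / (p_U).
Equating to 3.52 bar and solving on 0 < X < 1: X = 0.702.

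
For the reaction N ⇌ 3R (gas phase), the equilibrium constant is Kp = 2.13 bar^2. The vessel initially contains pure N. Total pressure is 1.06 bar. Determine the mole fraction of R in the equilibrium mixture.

y_R = 0.764

Take 1 mol N as basis and let X be its fractional conversion, so ξ = X.
Species balance: n_N = 1 − X; n_R = 3X.
Total moles n_T = 1 + 2X.
Mole fractions y_i = n_i/n_T; Kp = p_R^3 / (p_N) with p_i = y_i·P.
This yields a degree-3 equation in X; solving on (0,1), X = 0.520.
Then n_R = 1.56, n_T = 2.04, so y_R = 0.764.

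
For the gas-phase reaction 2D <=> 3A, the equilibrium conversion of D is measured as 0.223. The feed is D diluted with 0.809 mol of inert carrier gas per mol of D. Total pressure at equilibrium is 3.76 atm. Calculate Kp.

Let X = conversion of D (basis 1 mol D); extent of reaction ξ = 0.5X.
Moles: n_D = 1 − X; n_A = 1.5X; n_I = 0.809 (inert).
Summing: n_T = 1.81 + 0.5X.
At X = 0.223: n_D = 0.777, n_A = 0.335, n_T = 1.92.
p_i = (n_i/n_T)·P. Kp = p_A^3 / (p_D^2) = 0.121 atm.

Kp = 0.121 atm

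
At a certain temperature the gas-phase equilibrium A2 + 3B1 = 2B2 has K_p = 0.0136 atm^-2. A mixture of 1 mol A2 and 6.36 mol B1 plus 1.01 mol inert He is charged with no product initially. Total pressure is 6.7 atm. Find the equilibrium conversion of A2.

Let X = conversion of A2 (basis 1 mol A2); extent of reaction ξ = X.
Moles: n_A2 = 1 − X; n_B1 = 6.36 − 3X; n_B2 = 2X; n_I = 1.01 (inert).
Summing: n_T = 8.37 − 2X.
Mole fractions y_i = n_i/n_T; K_p = p_B2^2 / (p_A2 p_B1^3) with p_i = y_i·P.
Equating to 0.0136 atm^-2 and solving on 0 < X < 1: X = 0.441.

X = 0.441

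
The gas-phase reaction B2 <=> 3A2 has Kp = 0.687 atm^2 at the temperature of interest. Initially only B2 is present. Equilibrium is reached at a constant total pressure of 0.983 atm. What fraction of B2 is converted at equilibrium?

X = 0.369

Take 1 mol B2 as basis and let X be its fractional conversion, so ξ = X.
At extent ξ: n_B2 = 1 − X; n_A2 = 3X.
Summing: n_T = 1 + 2X.
y_i = n_i/n_T, p_i = y_i·P. Kp = p_A2^3 / (p_B2).
This yields a degree-3 equation in X; solving on (0,1), X = 0.369.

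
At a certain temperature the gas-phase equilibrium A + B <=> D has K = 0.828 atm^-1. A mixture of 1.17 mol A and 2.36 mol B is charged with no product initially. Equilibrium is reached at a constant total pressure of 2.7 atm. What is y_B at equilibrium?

y_B = 0.591

Basis: 1.17 mol A initially; let X = conversion of A. Extent ξ = 1.17X.
Mole table: n_A = 1.17 − 1.17X; n_B = 2.36 − 1.17X; n_D = 1.17X.
Total moles n_T = 3.53 − 1.17X.
With p_i = (n_i/n_T)P, K = p_D / (p_A p_B).
Setting this equal to 0.828 atm^-1 and taking the physical root (0 < X < 1) gives X = 0.569.
Then n_B = 1.69, n_T = 2.86, so y_B = 0.591.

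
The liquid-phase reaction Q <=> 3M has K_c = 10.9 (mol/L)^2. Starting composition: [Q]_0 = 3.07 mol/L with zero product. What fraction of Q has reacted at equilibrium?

Let X = conversion of Q; extent ξ = 3.07·X mol/L.
Concentrations: [Q] = 3.07 − 3.07X; [M] = 9.21X.
K_c = [M]^3 / ([Q]).
This equals 10.9 at X = 0.309 (the root in 0 < X < 1).

X = 0.309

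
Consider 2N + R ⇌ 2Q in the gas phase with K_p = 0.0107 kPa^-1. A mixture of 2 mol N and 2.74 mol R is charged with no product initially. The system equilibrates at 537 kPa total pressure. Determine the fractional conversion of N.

X = 0.632

Basis: 2 mol N initially; let X = conversion of N. Extent ξ = X.
Species balance: n_N = 2 − 2X; n_R = 2.74 − X; n_Q = 2X.
Summing: n_T = 4.74 − X.
y_i = n_i/n_T, p_i = y_i·P. K_p = p_Q^2 / (p_N^2 p_R).
This yields a degree-3 equation in X; solving on (0,1), X = 0.632.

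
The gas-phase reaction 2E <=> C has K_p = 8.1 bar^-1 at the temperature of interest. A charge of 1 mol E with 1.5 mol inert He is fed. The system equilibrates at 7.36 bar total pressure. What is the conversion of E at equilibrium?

X = 0.877

Basis: 1 mol E initially; let X = conversion of E. Extent ξ = 0.5X.
Mole table: n_E = 1 − X; n_C = 0.5X; n_I = 1.5 (inert).
n_T = Σnᵢ = 2.5 − 0.5X.
Mole fractions y_i = n_i/n_T; K_p = p_C / (p_E^2) with p_i = y_i·P.
This yields a degree-2 equation in X; solving on (0,1), X = 0.877.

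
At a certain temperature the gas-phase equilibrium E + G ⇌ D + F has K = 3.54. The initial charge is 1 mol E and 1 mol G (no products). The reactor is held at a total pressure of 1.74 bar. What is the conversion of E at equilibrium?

X = 0.653

Let X = conversion of E (basis 1 mol E); extent of reaction ξ = X.
Mole table: n_E = 1 − X; n_G = 1 − X; n_D = X; n_F = X.
n_T stays at 2 (no change in mole number).
y_i = n_i/n_T, p_i = y_i·P. K = p_D p_F / (p_E p_G).
Setting this equal to 3.54 and taking the physical root (0 < X < 1) gives X = 0.653.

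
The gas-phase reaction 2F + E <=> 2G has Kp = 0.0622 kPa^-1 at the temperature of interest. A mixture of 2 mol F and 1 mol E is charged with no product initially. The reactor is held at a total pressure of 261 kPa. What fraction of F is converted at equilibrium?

X = 0.618

Take 2 mol F as basis and let X be its fractional conversion, so ξ = X.
Moles: n_F = 2 − 2X; n_E = 1 − X; n_G = 2X.
n_T = Σnᵢ = 3 − X.
y_i = n_i/n_T, p_i = y_i·P. Kp = p_G^2 / (p_F^2 p_E).
This yields a degree-3 equation in X; solving on (0,1), X = 0.618.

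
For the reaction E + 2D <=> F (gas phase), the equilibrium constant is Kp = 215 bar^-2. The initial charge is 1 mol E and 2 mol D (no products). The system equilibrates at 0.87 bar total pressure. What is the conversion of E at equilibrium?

Basis: 1 mol E initially; let X = conversion of E. Extent ξ = X.
At extent ξ: n_E = 1 − X; n_D = 2 − 2X; n_F = X.
n_T = Σnᵢ = 3 − 2X.
y_i = n_i/n_T, p_i = y_i·P. Kp = p_F / (p_E p_D^2).
Substituting and setting equal to 215 bar^-2 gives a polynomial in X; the root in (0,1) is X = 0.872.

X = 0.872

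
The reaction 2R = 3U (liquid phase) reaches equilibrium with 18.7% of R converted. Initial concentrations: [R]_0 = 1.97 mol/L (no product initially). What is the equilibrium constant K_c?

Let X = conversion of R.
Concentrations: [R] = 1.97 − 1.97X; [U] = 2.96X.
At X = 0.187: [R] = 1.6, [U] = 0.553.
K_c = [U]^3 / ([R]^2) = 0.0658 mol/L.

K_c = 0.0658 mol/L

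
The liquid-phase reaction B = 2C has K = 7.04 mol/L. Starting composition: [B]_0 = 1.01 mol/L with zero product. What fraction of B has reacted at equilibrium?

X = 0.710

Let X = conversion of B; extent ξ = 1.01·X mol/L.
Concentrations: [B] = 1.01 − 1.01X; [C] = 2.02X.
K = [C]^2 / ([B]).
Setting equal to 7.04 and solving for X on (0,1) gives X = 0.710.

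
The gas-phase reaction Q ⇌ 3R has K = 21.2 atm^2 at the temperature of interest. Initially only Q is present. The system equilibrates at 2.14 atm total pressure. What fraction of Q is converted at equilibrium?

Basis: 1 mol Q initially; let X = conversion of Q. Extent ξ = X.
Mole table: n_Q = 1 − X; n_R = 3X.
Total moles n_T = 1 + 2X.
Mole fractions y_i = n_i/n_T; K = p_R^3 / (p_Q) with p_i = y_i·P.
This yields a degree-3 equation in X; solving on (0,1), X = 0.675.

X = 0.675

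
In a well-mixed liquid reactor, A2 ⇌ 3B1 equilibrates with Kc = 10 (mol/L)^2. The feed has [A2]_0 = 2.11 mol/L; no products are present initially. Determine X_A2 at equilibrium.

Let X = conversion of A2; extent ξ = 2.11·X mol/L.
Concentrations: [A2] = 2.11 − 2.11X; [B1] = 6.33X.
Kc = [B1]^3 / ([A2]).
Equating to 10 (mol/L)^2: the physical root is X = 0.374.

X = 0.374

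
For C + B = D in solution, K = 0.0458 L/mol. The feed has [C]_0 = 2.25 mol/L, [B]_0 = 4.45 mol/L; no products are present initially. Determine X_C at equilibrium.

Let X = conversion of C; extent ξ = 2.25·X mol/L.
Concentrations: [C] = 2.25 − 2.25X; [B] = 4.45 − 2.25X; [D] = 2.25X.
K = [D] / ([C] [B]).
This equals 0.0458 at X = 0.158 (the root in 0 < X < 1).

X = 0.158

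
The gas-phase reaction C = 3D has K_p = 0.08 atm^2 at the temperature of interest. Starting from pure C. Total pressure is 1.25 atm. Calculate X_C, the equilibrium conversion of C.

Let X = conversion of C (basis 1 mol C); extent of reaction ξ = X.
Moles: n_C = 1 − X; n_D = 3X.
n_T = Σnᵢ = 1 + 2X.
Mole fractions y_i = n_i/n_T; K_p = p_D^3 / (p_C) with p_i = y_i·P.
Substituting and setting equal to 0.08 atm^2 gives a polynomial in X; the root in (0,1) is X = 0.139.

X = 0.139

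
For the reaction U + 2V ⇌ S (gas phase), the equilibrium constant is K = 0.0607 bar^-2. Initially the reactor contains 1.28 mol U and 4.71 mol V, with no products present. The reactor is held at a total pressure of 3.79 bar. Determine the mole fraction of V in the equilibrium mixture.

y_V = 0.751

Let X = conversion of U (basis 1.28 mol U); extent of reaction ξ = 1.28X.
Moles: n_U = 1.28 − 1.28X; n_V = 4.71 − 2.56X; n_S = 1.28X.
Total moles n_T = 5.99 − 2.56X.
y_i = n_i/n_T, p_i = y_i·P. K = p_S / (p_U p_V^2).
This yields a degree-3 equation in X; solving on (0,1), X = 0.330.
Then n_V = 3.87, n_T = 5.15, so y_V = 0.751.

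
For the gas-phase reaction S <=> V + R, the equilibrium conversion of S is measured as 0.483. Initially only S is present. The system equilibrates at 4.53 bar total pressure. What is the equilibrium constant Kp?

Let X = conversion of S (basis 1 mol S); extent of reaction ξ = X.
Species balance: n_S = 1 − X; n_V = X; n_R = X.
Total moles n_T = 1 + X.
At X = 0.483: n_S = 0.517, n_V = 0.483, n_R = 0.483, n_T = 1.48.
p_i = (n_i/n_T)·P. Kp = p_V p_R / (p_S) = 1.38 bar.

Kp = 1.38 bar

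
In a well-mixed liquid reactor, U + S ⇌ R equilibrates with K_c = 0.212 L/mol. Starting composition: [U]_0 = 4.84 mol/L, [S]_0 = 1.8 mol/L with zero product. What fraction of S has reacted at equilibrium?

X = 0.460

Let X = conversion of S; extent ξ = 1.8·X mol/L.
Concentrations: [U] = 4.84 − 1.8X; [S] = 1.8 − 1.8X; [R] = 1.8X.
K_c = [R] / ([U] [S]).
This equals 0.212 at X = 0.460 (the root in 0 < X < 1).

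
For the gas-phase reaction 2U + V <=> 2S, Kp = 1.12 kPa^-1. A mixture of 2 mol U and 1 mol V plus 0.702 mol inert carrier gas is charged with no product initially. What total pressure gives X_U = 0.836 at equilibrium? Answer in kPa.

Let X = conversion of U (basis 2 mol U); extent of reaction ξ = X.
Mole table: n_U = 2 − 2X; n_V = 1 − X; n_S = 2X; n_I = 0.702 (inert).
Total moles n_T = 3.7 − X.
Kp = p_S^2 / (p_U^2 p_V) with p_i = (n_i/n_T)·P.
At X = 0.836: the mole-fraction product g(X) = Π y_i^ν_i = 454.1. Since Kp = g(X)·P^{-1}, P = (g/Kp)^(1/1) = (454.1/1.12)^(1/1) = 405 kPa.

P = 405 kPa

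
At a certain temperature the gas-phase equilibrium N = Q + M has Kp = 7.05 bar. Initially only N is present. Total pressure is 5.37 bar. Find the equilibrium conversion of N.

Let X = conversion of N (basis 1 mol N); extent of reaction ξ = X.
Mole table: n_N = 1 − X; n_Q = X; n_M = X.
n_T = Σnᵢ = 1 + X.
y_i = n_i/n_T, p_i = y_i·P. Kp = p_Q p_M / (p_N).
This yields a degree-2 equation in X; solving on (0,1), X = 0.753.

X = 0.753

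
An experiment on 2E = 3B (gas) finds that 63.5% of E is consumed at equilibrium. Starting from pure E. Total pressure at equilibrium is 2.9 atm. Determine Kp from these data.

Kp = 14.3 atm

Take 1 mol E as basis and let X be its fractional conversion, so ξ = 0.5X.
Mole table: n_E = 1 − X; n_B = 1.5X.
Summing: n_T = 1 + 0.5X.
At X = 0.635: n_E = 0.365, n_B = 0.953, n_T = 1.32.
p_i = (n_i/n_T)·P. Kp = p_B^3 / (p_E^2) = 14.3 atm.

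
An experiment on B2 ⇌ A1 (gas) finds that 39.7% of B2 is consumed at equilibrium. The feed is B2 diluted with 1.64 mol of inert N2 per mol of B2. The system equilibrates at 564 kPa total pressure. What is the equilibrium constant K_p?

Basis: 1 mol B2 initially; let X = conversion of B2. Extent ξ = X.
Species balance: n_B2 = 1 − X; n_A1 = X; n_I = 1.64 (inert).
n_T stays at 2.64 (no change in mole number).
At X = 0.397: n_B2 = 0.603, n_A1 = 0.397, n_T = 2.64.
p_i = (n_i/n_T)·P. K_p = p_A1 / (p_B2) = 0.658.

K_p = 0.658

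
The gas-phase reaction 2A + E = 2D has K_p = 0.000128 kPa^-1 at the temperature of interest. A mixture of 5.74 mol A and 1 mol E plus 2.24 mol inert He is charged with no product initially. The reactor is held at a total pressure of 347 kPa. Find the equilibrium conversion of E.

Let X = conversion of E (basis 1 mol E); extent of reaction ξ = X.
At extent ξ: n_A = 5.74 − 2X; n_E = 1 − X; n_D = 2X; n_I = 2.24 (inert).
n_T = Σnᵢ = 8.98 − X.
y_i = n_i/n_T, p_i = y_i·P. K_p = p_D^2 / (p_A^2 p_E).
Equating to 0.000128 kPa^-1 and solving on 0 < X < 1: X = 0.174.

X = 0.174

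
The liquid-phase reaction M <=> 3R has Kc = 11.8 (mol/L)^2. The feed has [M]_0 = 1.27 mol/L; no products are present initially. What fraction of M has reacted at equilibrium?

X = 0.510

Let X = conversion of M; extent ξ = 1.27·X mol/L.
Concentrations: [M] = 1.27 − 1.27X; [R] = 3.81X.
Kc = [R]^3 / ([M]).
This equals 11.8 at X = 0.510 (the root in 0 < X < 1).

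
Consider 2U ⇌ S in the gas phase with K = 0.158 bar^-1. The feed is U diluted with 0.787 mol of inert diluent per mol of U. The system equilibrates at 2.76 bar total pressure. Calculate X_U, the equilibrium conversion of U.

Let X = conversion of U (basis 1 mol U); extent of reaction ξ = 0.5X.
Species balance: n_U = 1 − X; n_S = 0.5X; n_I = 0.787 (inert).
Summing: n_T = 1.79 − 0.5X.
Mole fractions y_i = n_i/n_T; K = p_S / (p_U^2) with p_i = y_i·P.
This yields a degree-2 equation in X; solving on (0,1), X = 0.277.

X = 0.277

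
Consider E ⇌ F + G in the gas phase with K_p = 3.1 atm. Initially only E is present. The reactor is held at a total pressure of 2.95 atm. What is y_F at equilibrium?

Basis: 1 mol E initially; let X = conversion of E. Extent ξ = X.
Species balance: n_E = 1 − X; n_F = X; n_G = X.
Summing: n_T = 1 + X.
With p_i = (n_i/n_T)P, K_p = p_F p_G / (p_E).
Substituting and setting equal to 3.1 atm gives a polynomial in X; the root in (0,1) is X = 0.716.
Then n_F = 0.716, n_T = 1.72, so y_F = 0.417.

y_F = 0.417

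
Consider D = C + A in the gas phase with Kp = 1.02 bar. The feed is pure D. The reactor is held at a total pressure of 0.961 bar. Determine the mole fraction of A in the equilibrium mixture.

Basis: 1 mol D initially; let X = conversion of D. Extent ξ = X.
Moles: n_D = 1 − X; n_C = X; n_A = X.
Summing: n_T = 1 + X.
y_i = n_i/n_T, p_i = y_i·P. Kp = p_C p_A / (p_D).
This yields a degree-2 equation in X; solving on (0,1), X = 0.718.
Then n_A = 0.718, n_T = 1.72, so y_A = 0.418.

y_A = 0.418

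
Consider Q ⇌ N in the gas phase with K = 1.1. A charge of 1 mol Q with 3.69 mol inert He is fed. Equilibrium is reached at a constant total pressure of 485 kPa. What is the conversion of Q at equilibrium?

X = 0.524

Basis: 1 mol Q initially; let X = conversion of Q. Extent ξ = X.
Mole table: n_Q = 1 − X; n_N = X; n_I = 3.69 (inert).
Total moles n_T = 4.69 (Δν = 0, constant).
With p_i = (n_i/n_T)P, K = p_N / (p_Q).
This yields a degree-1 equation in X; solving on (0,1), X = 0.524.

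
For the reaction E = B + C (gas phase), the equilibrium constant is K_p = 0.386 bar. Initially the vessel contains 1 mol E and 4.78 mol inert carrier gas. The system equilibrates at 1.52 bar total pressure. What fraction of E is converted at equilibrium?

X = 0.701

Take 1 mol E as basis and let X be its fractional conversion, so ξ = X.
At extent ξ: n_E = 1 − X; n_B = X; n_C = X; n_I = 4.78 (inert).
Summing: n_T = 5.78 + X.
y_i = n_i/n_T, p_i = y_i·P. K_p = p_B p_C / (p_E).
This yields a degree-2 equation in X; solving on (0,1), X = 0.701.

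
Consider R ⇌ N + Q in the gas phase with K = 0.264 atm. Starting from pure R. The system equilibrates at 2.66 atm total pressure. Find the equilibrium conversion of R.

X = 0.300

Basis: 1 mol R initially; let X = conversion of R. Extent ξ = X.
Moles: n_R = 1 − X; n_N = X; n_Q = X.
n_T = Σnᵢ = 1 + X.
Mole fractions y_i = n_i/n_T; K = p_N p_Q / (p_R) with p_i = y_i·P.
This yields a degree-2 equation in X; solving on (0,1), X = 0.300.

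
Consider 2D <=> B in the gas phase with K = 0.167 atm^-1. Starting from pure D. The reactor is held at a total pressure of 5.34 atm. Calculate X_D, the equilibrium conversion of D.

Basis: 1 mol D initially; let X = conversion of D. Extent ξ = 0.5X.
At extent ξ: n_D = 1 − X; n_B = 0.5X.
Summing: n_T = 1 − 0.5X.
With p_i = (n_i/n_T)P, K = p_B / (p_D^2).
Setting this equal to 0.167 atm^-1 and taking the physical root (0 < X < 1) gives X = 0.532.

X = 0.532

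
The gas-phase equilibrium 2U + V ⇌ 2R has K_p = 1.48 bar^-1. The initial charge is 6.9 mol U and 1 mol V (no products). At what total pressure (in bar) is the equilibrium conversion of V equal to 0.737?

P = 1.36 bar

Let X = conversion of V (basis 1 mol V); extent of reaction ξ = X.
At extent ξ: n_U = 6.9 − 2X; n_V = 1 − X; n_R = 2X.
Summing: n_T = 7.9 − X.
K_p = p_R^2 / (p_U^2 p_V) with p_i = (n_i/n_T)·P.
At X = 0.737: the mole-fraction product g(X) = Π y_i^ν_i = 2.01. Since K_p = g(X)·P^{-1}, P = (g/K_p)^(1/1) = (2.01/1.48)^(1/1) = 1.36 bar.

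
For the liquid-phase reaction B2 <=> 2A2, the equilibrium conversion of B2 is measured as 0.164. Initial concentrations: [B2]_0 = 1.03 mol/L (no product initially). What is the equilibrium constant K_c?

K_c = 0.133 mol/L

Let X = conversion of B2.
Concentrations: [B2] = 1.03 − 1.03X; [A2] = 2.06X.
At X = 0.164: [B2] = 0.861, [A2] = 0.338.
K_c = [A2]^2 / ([B2]) = 0.133 mol/L.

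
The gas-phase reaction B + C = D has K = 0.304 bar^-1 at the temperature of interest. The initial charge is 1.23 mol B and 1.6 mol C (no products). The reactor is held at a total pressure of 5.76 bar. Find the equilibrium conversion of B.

Basis: 1.23 mol B initially; let X = conversion of B. Extent ξ = 1.23X.
Species balance: n_B = 1.23 − 1.23X; n_C = 1.6 − 1.23X; n_D = 1.23X.
Total moles n_T = 2.83 − 1.23X.
y_i = n_i/n_T, p_i = y_i·P. K = p_D / (p_B p_C).
Setting this equal to 0.304 bar^-1 and taking the physical root (0 < X < 1) gives X = 0.447.

X = 0.447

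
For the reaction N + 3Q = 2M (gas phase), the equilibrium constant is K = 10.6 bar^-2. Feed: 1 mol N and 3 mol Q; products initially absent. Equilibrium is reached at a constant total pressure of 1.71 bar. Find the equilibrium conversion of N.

Let X = conversion of N (basis 1 mol N); extent of reaction ξ = X.
Moles: n_N = 1 − X; n_Q = 3 − 3X; n_M = 2X.
Summing: n_T = 4 − 2X.
y_i = n_i/n_T, p_i = y_i·P. K = p_M^2 / (p_N p_Q^3).
Setting this equal to 10.6 bar^-2 and taking the physical root (0 < X < 1) gives X = 0.651.

X = 0.651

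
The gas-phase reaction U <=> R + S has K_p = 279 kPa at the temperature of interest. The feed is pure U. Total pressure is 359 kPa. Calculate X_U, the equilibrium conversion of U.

X = 0.661

Take 1 mol U as basis and let X be its fractional conversion, so ξ = X.
Moles: n_U = 1 − X; n_R = X; n_S = X.
n_T = Σnᵢ = 1 + X.
y_i = n_i/n_T, p_i = y_i·P. K_p = p_R p_S / (p_U).
Equating to 279 kPa and solving on 0 < X < 1: X = 0.661.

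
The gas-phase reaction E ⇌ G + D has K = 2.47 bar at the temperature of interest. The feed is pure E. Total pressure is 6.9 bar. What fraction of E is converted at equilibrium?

X = 0.513

Take 1 mol E as basis and let X be its fractional conversion, so ξ = X.
Species balance: n_E = 1 − X; n_G = X; n_D = X.
Summing: n_T = 1 + X.
With p_i = (n_i/n_T)P, K = p_G p_D / (p_E).
Substituting and setting equal to 2.47 bar gives a polynomial in X; the root in (0,1) is X = 0.513.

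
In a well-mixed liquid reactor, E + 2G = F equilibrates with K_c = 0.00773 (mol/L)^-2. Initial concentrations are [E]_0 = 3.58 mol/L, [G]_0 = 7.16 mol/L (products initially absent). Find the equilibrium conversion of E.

X = 0.202

Let X = conversion of E; extent ξ = 3.58·X mol/L.
Concentrations: [E] = 3.58 − 3.58X; [G] = 7.16 − 7.16X; [F] = 3.58X.
K_c = [F] / ([E] [G]^2).
Setting equal to 0.00773 and solving for X on (0,1) gives X = 0.202.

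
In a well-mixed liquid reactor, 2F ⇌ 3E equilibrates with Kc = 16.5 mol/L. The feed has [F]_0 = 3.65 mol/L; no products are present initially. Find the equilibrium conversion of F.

Let X = conversion of F; extent ξ = 3.65X/2 mol/L.
Concentrations: [F] = 3.65 − 3.65X; [E] = 5.47X.
Kc = [E]^3 / ([F]^2).
This equals 16.5 at X = 0.599 (the root in 0 < X < 1).

X = 0.599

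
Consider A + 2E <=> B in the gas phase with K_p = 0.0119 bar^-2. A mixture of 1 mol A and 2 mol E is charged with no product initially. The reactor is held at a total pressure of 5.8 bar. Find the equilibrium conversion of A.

Let X = conversion of A (basis 1 mol A); extent of reaction ξ = X.
Moles: n_A = 1 − X; n_E = 2 − 2X; n_B = X.
n_T = Σnᵢ = 3 − 2X.
Mole fractions y_i = n_i/n_T; K_p = p_B / (p_A p_E^2) with p_i = y_i·P.
Substituting and setting equal to 0.0119 bar^-2 gives a polynomial in X; the root in (0,1) is X = 0.138.

X = 0.138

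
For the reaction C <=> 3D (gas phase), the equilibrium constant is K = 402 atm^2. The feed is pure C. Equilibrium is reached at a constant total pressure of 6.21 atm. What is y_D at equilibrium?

y_D = 0.924

Basis: 1 mol C initially; let X = conversion of C. Extent ξ = X.
Mole table: n_C = 1 − X; n_D = 3X.
Total moles n_T = 1 + 2X.
Mole fractions y_i = n_i/n_T; K = p_D^3 / (p_C) with p_i = y_i·P.
Setting this equal to 402 atm^2 and taking the physical root (0 < X < 1) gives X = 0.803.
Then n_D = 2.41, n_T = 2.61, so y_D = 0.924.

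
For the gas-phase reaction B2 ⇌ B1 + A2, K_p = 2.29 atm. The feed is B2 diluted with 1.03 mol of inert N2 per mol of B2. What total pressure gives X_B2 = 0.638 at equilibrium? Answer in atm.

P = 5.43 atm

Basis: 1 mol B2 initially; let X = conversion of B2. Extent ξ = X.
Mole table: n_B2 = 1 − X; n_B1 = X; n_A2 = X; n_I = 1.03 (inert).
Total moles n_T = 2.03 + X.
K_p = p_B1 p_A2 / (p_B2) with p_i = (n_i/n_T)·P.
At X = 0.638: the mole-fraction product g(X) = Π y_i^ν_i = 0.4215. Since K_p = g(X)·P^{1}, P = (K_p/g)^(1/1) = (2.29/0.4215)^(1/1) = 5.43 atm.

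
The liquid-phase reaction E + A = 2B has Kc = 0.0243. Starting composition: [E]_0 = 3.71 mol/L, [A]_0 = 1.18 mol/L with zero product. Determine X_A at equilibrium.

X = 0.127

Let X = conversion of A; extent ξ = 1.18·X mol/L.
Concentrations: [E] = 3.71 − 1.18X; [A] = 1.18 − 1.18X; [B] = 2.36X.
Kc = [B]^2 / ([E] [A]).
Solving Kc = 0.0243 for X ∈ (0,1): X = 0.127.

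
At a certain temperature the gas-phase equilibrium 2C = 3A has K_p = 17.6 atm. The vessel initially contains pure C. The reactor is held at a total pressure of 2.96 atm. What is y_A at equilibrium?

Take 1 mol C as basis and let X be its fractional conversion, so ξ = 0.5X.
Moles: n_C = 1 − X; n_A = 1.5X.
Summing: n_T = 1 + 0.5X.
Mole fractions y_i = n_i/n_T; K_p = p_A^3 / (p_C^2) with p_i = y_i·P.
Equating to 17.6 atm and solving on 0 < X < 1: X = 0.654.
Then n_A = 0.981, n_T = 1.33, so y_A = 0.739.

y_A = 0.739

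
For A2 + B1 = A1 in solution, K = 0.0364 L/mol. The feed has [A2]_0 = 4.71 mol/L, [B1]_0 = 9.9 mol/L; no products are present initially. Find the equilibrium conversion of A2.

Let X = conversion of A2; extent ξ = 4.71·X mol/L.
Concentrations: [A2] = 4.71 − 4.71X; [B1] = 9.9 − 4.71X; [A1] = 4.71X.
K = [A1] / ([A2] [B1]).
Solving K = 0.0364 for X ∈ (0,1): X = 0.242.

X = 0.242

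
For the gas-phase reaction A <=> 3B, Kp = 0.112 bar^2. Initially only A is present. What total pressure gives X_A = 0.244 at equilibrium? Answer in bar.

P = 0.691 bar

Let X = conversion of A (basis 1 mol A); extent of reaction ξ = X.
At extent ξ: n_A = 1 − X; n_B = 3X.
Summing: n_T = 1 + 2X.
Kp = p_B^3 / (p_A) with p_i = (n_i/n_T)·P.
At X = 0.244: the mole-fraction product g(X) = Π y_i^ν_i = 0.2343. Since Kp = g(X)·P^{2}, P = (Kp/g)^(1/2) = (0.112/0.2343)^(1/2) = 0.691 bar.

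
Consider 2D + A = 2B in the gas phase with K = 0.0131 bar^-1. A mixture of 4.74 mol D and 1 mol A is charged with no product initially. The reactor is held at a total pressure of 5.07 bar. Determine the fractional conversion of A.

Take 1 mol A as basis and let X be its fractional conversion, so ξ = X.
Mole table: n_D = 4.74 − 2X; n_A = 1 − X; n_B = 2X.
n_T = Σnᵢ = 5.74 − X.
y_i = n_i/n_T, p_i = y_i·P. K = p_B^2 / (p_D^2 p_A).
Substituting and setting equal to 0.0131 bar^-1 gives a polynomial in X; the root in (0,1) is X = 0.210.

X = 0.210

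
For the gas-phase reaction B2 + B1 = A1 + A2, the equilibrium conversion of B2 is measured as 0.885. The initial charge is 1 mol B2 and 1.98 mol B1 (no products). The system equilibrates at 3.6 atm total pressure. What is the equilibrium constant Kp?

Let X = conversion of B2 (basis 1 mol B2); extent of reaction ξ = X.
Mole table: n_B2 = 1 − X; n_B1 = 1.98 − X; n_A1 = X; n_A2 = X.
Since Δν = 0, n_T = 2.98 throughout.
At X = 0.885: n_B2 = 0.115, n_B1 = 1.09, n_A1 = 0.885, n_A2 = 0.885, n_T = 2.98.
p_i = (n_i/n_T)·P. Kp = p_A1 p_A2 / (p_B2 p_B1) = 6.22.

Kp = 6.22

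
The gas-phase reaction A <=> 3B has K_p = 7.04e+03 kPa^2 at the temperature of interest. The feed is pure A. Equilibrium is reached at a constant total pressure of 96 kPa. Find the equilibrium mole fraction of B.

Basis: 1 mol A initially; let X = conversion of A. Extent ξ = X.
Mole table: n_A = 1 − X; n_B = 3X.
n_T = Σnᵢ = 1 + 2X.
y_i = n_i/n_T, p_i = y_i·P. K_p = p_B^3 / (p_A).
This yields a degree-3 equation in X; solving on (0,1), X = 0.379.
Then n_B = 1.14, n_T = 1.76, so y_B = 0.646.

y_B = 0.646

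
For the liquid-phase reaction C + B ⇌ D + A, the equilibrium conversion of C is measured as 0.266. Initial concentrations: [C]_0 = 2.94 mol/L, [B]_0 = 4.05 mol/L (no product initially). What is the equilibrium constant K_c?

K_c = 0.0867

Let X = conversion of C.
Concentrations: [C] = 2.94 − 2.94X; [B] = 4.05 − 2.94X; [D] = 2.94X; [A] = 2.94X.
At X = 0.266: [C] = 2.16, [B] = 3.27, [D] = 0.782, [A] = 0.782.
K_c = [D] [A] / ([C] [B]) = 0.0867.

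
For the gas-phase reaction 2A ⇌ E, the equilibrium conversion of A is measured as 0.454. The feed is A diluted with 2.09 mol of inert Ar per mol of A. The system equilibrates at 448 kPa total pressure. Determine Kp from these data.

Let X = conversion of A (basis 1 mol A); extent of reaction ξ = 0.5X.
At extent ξ: n_A = 1 − X; n_E = 0.5X; n_I = 2.09 (inert).
n_T = Σnᵢ = 3.09 − 0.5X.
At X = 0.454: n_A = 0.546, n_E = 0.227, n_T = 2.86.
p_i = (n_i/n_T)·P. Kp = p_E / (p_A^2) = 0.00487 kPa^-1.

Kp = 0.00487 kPa^-1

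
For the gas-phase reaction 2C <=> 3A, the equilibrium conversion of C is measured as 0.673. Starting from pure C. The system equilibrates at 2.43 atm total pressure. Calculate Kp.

Kp = 17.5 atm

Basis: 1 mol C initially; let X = conversion of C. Extent ξ = 0.5X.
Moles: n_C = 1 − X; n_A = 1.5X.
Total moles n_T = 1 + 0.5X.
At X = 0.673: n_C = 0.327, n_A = 1.01, n_T = 1.34.
p_i = (n_i/n_T)·P. Kp = p_A^3 / (p_C^2) = 17.5 atm.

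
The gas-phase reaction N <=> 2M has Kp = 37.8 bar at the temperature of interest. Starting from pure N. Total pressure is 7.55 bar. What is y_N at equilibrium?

y_N = 0.146

Take 1 mol N as basis and let X be its fractional conversion, so ξ = X.
Species balance: n_N = 1 − X; n_M = 2X.
Summing: n_T = 1 + X.
y_i = n_i/n_T, p_i = y_i·P. Kp = p_M^2 / (p_N).
Substituting and setting equal to 37.8 bar gives a polynomial in X; the root in (0,1) is X = 0.746.
Then n_N = 0.254, n_T = 1.75, so y_N = 0.146.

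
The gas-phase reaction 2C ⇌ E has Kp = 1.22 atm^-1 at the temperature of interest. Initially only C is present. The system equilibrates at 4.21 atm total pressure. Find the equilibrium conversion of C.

X = 0.785

Basis: 1 mol C initially; let X = conversion of C. Extent ξ = 0.5X.
Mole table: n_C = 1 − X; n_E = 0.5X.
Summing: n_T = 1 − 0.5X.
Mole fractions y_i = n_i/n_T; Kp = p_E / (p_C^2) with p_i = y_i·P.
Equating to 1.22 atm^-1 and solving on 0 < X < 1: X = 0.785.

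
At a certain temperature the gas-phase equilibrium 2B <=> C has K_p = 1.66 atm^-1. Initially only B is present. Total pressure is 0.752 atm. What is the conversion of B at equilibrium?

X = 0.592

Basis: 1 mol B initially; let X = conversion of B. Extent ξ = 0.5X.
Mole table: n_B = 1 − X; n_C = 0.5X.
Summing: n_T = 1 − 0.5X.
With p_i = (n_i/n_T)P, K_p = p_C / (p_B^2).
This yields a degree-2 equation in X; solving on (0,1), X = 0.592.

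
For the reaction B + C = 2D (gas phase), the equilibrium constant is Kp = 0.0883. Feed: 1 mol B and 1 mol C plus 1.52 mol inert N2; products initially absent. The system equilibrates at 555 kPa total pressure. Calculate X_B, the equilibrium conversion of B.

X = 0.129

Basis: 1 mol B initially; let X = conversion of B. Extent ξ = X.
At extent ξ: n_B = 1 − X; n_C = 1 − X; n_D = 2X; n_I = 1.52 (inert).
Since Δν = 0, n_T = 3.52 throughout.
Mole fractions y_i = n_i/n_T; Kp = p_D^2 / (p_B p_C) with p_i = y_i·P.
Equating to 0.0883 and solving on 0 < X < 1: X = 0.129.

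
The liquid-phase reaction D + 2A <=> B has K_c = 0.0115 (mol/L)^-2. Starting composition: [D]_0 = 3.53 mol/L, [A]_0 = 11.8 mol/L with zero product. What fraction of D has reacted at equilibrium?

Let X = conversion of D; extent ξ = 3.53·X mol/L.
Concentrations: [D] = 3.53 − 3.53X; [A] = 11.8 − 7.06X; [B] = 3.53X.
K_c = [B] / ([D] [A]^2).
Solving K_c = 0.0115 for X ∈ (0,1): X = 0.458.

X = 0.458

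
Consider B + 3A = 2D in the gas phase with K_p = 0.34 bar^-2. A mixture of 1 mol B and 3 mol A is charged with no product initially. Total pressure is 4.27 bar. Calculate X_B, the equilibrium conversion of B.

Take 1 mol B as basis and let X be its fractional conversion, so ξ = X.
At extent ξ: n_B = 1 − X; n_A = 3 − 3X; n_D = 2X.
Total moles n_T = 4 − 2X.
y_i = n_i/n_T, p_i = y_i·P. K_p = p_D^2 / (p_B p_A^3).
Setting this equal to 0.34 bar^-2 and taking the physical root (0 < X < 1) gives X = 0.514.

X = 0.514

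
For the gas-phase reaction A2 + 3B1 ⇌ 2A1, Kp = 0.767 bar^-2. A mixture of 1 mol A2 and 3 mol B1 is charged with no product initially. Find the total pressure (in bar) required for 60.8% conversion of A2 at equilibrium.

P = 4.84 bar

Take 1 mol A2 as basis and let X be its fractional conversion, so ξ = X.
Species balance: n_A2 = 1 − X; n_B1 = 3 − 3X; n_A1 = 2X.
Total moles n_T = 4 − 2X.
Kp = p_A1^2 / (p_A2 p_B1^3) with p_i = (n_i/n_T)·P.
At X = 0.608: the mole-fraction product g(X) = Π y_i^ν_i = 17.98. Since Kp = g(X)·P^{-2}, P = (g/Kp)^(1/2) = (17.98/0.767)^(1/2) = 4.84 bar.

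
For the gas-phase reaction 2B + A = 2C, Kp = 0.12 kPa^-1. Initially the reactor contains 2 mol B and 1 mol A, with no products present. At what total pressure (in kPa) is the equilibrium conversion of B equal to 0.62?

P = 139 kPa

Basis: 2 mol B initially; let X = conversion of B. Extent ξ = X.
Species balance: n_B = 2 − 2X; n_A = 1 − X; n_C = 2X.
Total moles n_T = 3 − X.
Kp = p_C^2 / (p_B^2 p_A) with p_i = (n_i/n_T)·P.
At X = 0.62: the mole-fraction product g(X) = Π y_i^ν_i = 16.67. Since Kp = g(X)·P^{-1}, P = (g/Kp)^(1/1) = (16.67/0.12)^(1/1) = 139 kPa.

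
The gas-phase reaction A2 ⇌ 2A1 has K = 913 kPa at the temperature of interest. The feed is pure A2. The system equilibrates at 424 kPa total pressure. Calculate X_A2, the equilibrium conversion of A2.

X = 0.592

Basis: 1 mol A2 initially; let X = conversion of A2. Extent ξ = X.
Moles: n_A2 = 1 − X; n_A1 = 2X.
Total moles n_T = 1 + X.
y_i = n_i/n_T, p_i = y_i·P. K = p_A1^2 / (p_A2).
Equating to 913 kPa and solving on 0 < X < 1: X = 0.592.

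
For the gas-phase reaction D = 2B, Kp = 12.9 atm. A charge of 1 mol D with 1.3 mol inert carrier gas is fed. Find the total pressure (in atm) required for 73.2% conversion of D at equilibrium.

Basis: 1 mol D initially; let X = conversion of D. Extent ξ = X.
Species balance: n_D = 1 − X; n_B = 2X; n_I = 1.3 (inert).
Total moles n_T = 2.3 + X.
Kp = p_B^2 / (p_D) with p_i = (n_i/n_T)·P.
At X = 0.732: the mole-fraction product g(X) = Π y_i^ν_i = 2.638. Since Kp = g(X)·P^{1}, P = (Kp/g)^(1/1) = (12.9/2.638)^(1/1) = 4.89 atm.

P = 4.89 atm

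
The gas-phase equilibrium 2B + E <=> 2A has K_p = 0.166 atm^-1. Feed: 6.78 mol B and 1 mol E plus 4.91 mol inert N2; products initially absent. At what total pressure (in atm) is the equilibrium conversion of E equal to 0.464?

Basis: 1 mol E initially; let X = conversion of E. Extent ξ = X.
Moles: n_B = 6.78 − 2X; n_E = 1 − X; n_A = 2X; n_I = 4.91 (inert).
Total moles n_T = 12.7 − X.
K_p = p_A^2 / (p_B^2 p_E) with p_i = (n_i/n_T)·P.
At X = 0.464: the mole-fraction product g(X) = Π y_i^ν_i = 0.5736. Since K_p = g(X)·P^{-1}, P = (g/K_p)^(1/1) = (0.5736/0.166)^(1/1) = 3.46 atm.

P = 3.46 atm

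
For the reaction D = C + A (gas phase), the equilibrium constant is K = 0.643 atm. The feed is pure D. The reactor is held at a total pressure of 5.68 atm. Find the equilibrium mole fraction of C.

Basis: 1 mol D initially; let X = conversion of D. Extent ξ = X.
Moles: n_D = 1 − X; n_C = X; n_A = X.
Total moles n_T = 1 + X.
With p_i = (n_i/n_T)P, K = p_C p_A / (p_D).
This yields a degree-2 equation in X; solving on (0,1), X = 0.319.
Then n_C = 0.319, n_T = 1.32, so y_C = 0.242.

y_C = 0.242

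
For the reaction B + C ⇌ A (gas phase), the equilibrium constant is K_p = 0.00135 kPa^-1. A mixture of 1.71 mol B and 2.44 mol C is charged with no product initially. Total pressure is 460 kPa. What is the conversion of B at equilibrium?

Let X = conversion of B (basis 1.71 mol B); extent of reaction ξ = 1.71X.
Mole table: n_B = 1.71 − 1.71X; n_C = 2.44 − 1.71X; n_A = 1.71X.
Total moles n_T = 4.15 − 1.71X.
With p_i = (n_i/n_T)P, K_p = p_A / (p_B p_C).
Equating to 0.00135 kPa^-1 and solving on 0 < X < 1: X = 0.251.

X = 0.251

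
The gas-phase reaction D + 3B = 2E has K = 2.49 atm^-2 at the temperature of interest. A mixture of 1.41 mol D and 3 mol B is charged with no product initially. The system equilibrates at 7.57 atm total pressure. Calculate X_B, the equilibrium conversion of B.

Let X = conversion of B (basis 3 mol B); extent of reaction ξ = X.
Mole table: n_D = 1.41 − X; n_B = 3 − 3X; n_E = 2X.
n_T = Σnᵢ = 4.41 − 2X.
With p_i = (n_i/n_T)P, K = p_E^2 / (p_D p_B^3).
Substituting and setting equal to 2.49 atm^-2 gives a polynomial in X; the root in (0,1) is X = 0.796.

X = 0.796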